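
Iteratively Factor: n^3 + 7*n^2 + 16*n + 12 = (n + 3)*(n^2 + 4*n + 4) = (n + 2)*(n + 3)*(n + 2)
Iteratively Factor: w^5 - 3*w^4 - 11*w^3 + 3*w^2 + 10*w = (w - 1)*(w^4 - 2*w^3 - 13*w^2 - 10*w) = (w - 5)*(w - 1)*(w^3 + 3*w^2 + 2*w) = (w - 5)*(w - 1)*(w + 1)*(w^2 + 2*w) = (w - 5)*(w - 1)*(w + 1)*(w + 2)*(w)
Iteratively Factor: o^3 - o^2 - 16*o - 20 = (o - 5)*(o^2 + 4*o + 4) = (o - 5)*(o + 2)*(o + 2)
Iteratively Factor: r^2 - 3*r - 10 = (r + 2)*(r - 5)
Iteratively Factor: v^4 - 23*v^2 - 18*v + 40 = (v + 2)*(v^3 - 2*v^2 - 19*v + 20) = (v - 1)*(v + 2)*(v^2 - v - 20) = (v - 5)*(v - 1)*(v + 2)*(v + 4)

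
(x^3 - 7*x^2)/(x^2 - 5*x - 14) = x^2/(x + 2)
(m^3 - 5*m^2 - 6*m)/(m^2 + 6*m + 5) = m*(m - 6)/(m + 5)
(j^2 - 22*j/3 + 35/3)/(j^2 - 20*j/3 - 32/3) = (-3*j^2 + 22*j - 35)/(-3*j^2 + 20*j + 32)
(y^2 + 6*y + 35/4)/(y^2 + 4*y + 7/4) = (2*y + 5)/(2*y + 1)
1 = 1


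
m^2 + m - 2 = (m - 1)*(m + 2)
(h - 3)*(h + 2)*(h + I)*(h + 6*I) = h^4 - h^3 + 7*I*h^3 - 12*h^2 - 7*I*h^2 + 6*h - 42*I*h + 36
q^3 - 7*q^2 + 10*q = q*(q - 5)*(q - 2)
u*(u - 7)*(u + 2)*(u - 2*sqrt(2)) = u^4 - 5*u^3 - 2*sqrt(2)*u^3 - 14*u^2 + 10*sqrt(2)*u^2 + 28*sqrt(2)*u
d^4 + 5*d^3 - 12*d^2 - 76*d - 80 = (d - 4)*(d + 2)^2*(d + 5)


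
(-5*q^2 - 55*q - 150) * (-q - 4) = 5*q^3 + 75*q^2 + 370*q + 600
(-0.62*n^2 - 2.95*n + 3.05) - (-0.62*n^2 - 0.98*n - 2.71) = 5.76 - 1.97*n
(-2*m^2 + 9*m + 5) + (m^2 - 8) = -m^2 + 9*m - 3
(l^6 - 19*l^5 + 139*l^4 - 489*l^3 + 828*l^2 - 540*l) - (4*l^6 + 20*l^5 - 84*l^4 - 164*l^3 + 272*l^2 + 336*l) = -3*l^6 - 39*l^5 + 223*l^4 - 325*l^3 + 556*l^2 - 876*l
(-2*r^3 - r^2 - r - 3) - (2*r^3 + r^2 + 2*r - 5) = -4*r^3 - 2*r^2 - 3*r + 2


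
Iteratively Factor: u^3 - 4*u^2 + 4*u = (u - 2)*(u^2 - 2*u) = (u - 2)^2*(u)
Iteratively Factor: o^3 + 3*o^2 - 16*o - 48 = (o + 4)*(o^2 - o - 12) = (o + 3)*(o + 4)*(o - 4)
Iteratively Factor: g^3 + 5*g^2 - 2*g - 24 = (g - 2)*(g^2 + 7*g + 12) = (g - 2)*(g + 4)*(g + 3)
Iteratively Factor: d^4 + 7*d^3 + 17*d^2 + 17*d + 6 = (d + 1)*(d^3 + 6*d^2 + 11*d + 6) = (d + 1)*(d + 2)*(d^2 + 4*d + 3) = (d + 1)*(d + 2)*(d + 3)*(d + 1)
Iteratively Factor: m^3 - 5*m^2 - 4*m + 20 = (m + 2)*(m^2 - 7*m + 10) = (m - 2)*(m + 2)*(m - 5)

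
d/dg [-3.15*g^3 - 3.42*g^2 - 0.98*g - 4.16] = -9.45*g^2 - 6.84*g - 0.98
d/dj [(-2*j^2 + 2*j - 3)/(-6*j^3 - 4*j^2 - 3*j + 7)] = (-12*j^4 + 24*j^3 - 40*j^2 - 52*j + 5)/(36*j^6 + 48*j^5 + 52*j^4 - 60*j^3 - 47*j^2 - 42*j + 49)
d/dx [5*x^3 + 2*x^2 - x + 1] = 15*x^2 + 4*x - 1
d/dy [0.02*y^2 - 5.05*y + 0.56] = 0.04*y - 5.05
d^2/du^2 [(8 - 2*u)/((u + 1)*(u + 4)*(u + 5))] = 12*(-u^5 - 2*u^4 + 83*u^3 + 556*u^2 + 1280*u + 1048)/(u^9 + 30*u^8 + 387*u^7 + 2800*u^6 + 12423*u^5 + 34710*u^4 + 60389*u^3 + 62460*u^2 + 34800*u + 8000)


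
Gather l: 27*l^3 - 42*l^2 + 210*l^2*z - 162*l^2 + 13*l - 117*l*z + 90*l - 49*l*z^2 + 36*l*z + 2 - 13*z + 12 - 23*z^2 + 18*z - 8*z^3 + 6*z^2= 27*l^3 + l^2*(210*z - 204) + l*(-49*z^2 - 81*z + 103) - 8*z^3 - 17*z^2 + 5*z + 14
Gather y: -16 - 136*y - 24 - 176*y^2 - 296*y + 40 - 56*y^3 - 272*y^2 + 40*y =-56*y^3 - 448*y^2 - 392*y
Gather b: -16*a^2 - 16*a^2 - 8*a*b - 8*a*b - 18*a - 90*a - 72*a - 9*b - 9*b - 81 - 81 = -32*a^2 - 180*a + b*(-16*a - 18) - 162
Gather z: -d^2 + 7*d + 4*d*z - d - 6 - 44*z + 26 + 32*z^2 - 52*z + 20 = -d^2 + 6*d + 32*z^2 + z*(4*d - 96) + 40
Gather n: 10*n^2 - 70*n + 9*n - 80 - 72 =10*n^2 - 61*n - 152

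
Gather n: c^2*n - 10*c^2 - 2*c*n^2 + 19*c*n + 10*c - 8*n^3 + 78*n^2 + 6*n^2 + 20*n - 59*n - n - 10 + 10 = -10*c^2 + 10*c - 8*n^3 + n^2*(84 - 2*c) + n*(c^2 + 19*c - 40)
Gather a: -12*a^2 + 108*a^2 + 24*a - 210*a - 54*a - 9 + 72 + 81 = 96*a^2 - 240*a + 144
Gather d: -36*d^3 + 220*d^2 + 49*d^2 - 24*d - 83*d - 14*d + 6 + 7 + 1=-36*d^3 + 269*d^2 - 121*d + 14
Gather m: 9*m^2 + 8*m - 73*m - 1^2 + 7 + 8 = 9*m^2 - 65*m + 14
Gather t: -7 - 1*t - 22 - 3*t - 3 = -4*t - 32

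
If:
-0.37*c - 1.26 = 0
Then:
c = -3.41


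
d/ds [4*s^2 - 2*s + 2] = 8*s - 2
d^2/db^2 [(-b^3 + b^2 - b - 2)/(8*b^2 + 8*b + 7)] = 2*(-136*b^3 - 720*b^2 - 363*b + 89)/(512*b^6 + 1536*b^5 + 2880*b^4 + 3200*b^3 + 2520*b^2 + 1176*b + 343)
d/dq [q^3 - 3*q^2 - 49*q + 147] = 3*q^2 - 6*q - 49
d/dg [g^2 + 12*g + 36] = 2*g + 12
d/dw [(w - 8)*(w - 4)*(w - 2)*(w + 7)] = 4*w^3 - 21*w^2 - 84*w + 328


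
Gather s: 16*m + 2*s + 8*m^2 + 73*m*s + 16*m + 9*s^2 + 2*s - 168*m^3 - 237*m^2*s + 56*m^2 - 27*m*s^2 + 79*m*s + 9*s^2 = -168*m^3 + 64*m^2 + 32*m + s^2*(18 - 27*m) + s*(-237*m^2 + 152*m + 4)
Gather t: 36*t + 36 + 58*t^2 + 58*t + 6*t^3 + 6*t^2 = 6*t^3 + 64*t^2 + 94*t + 36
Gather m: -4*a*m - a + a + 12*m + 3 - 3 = m*(12 - 4*a)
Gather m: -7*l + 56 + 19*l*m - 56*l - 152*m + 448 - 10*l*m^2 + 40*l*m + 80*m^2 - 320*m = -63*l + m^2*(80 - 10*l) + m*(59*l - 472) + 504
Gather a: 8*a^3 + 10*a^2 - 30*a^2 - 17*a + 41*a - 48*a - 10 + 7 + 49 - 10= 8*a^3 - 20*a^2 - 24*a + 36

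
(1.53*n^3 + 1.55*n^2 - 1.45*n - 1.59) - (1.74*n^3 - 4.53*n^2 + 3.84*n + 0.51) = -0.21*n^3 + 6.08*n^2 - 5.29*n - 2.1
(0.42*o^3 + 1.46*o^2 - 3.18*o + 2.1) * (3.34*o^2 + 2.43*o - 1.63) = 1.4028*o^5 + 5.897*o^4 - 7.758*o^3 - 3.0932*o^2 + 10.2864*o - 3.423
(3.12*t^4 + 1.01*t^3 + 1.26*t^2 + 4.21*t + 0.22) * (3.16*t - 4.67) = 9.8592*t^5 - 11.3788*t^4 - 0.7351*t^3 + 7.4194*t^2 - 18.9655*t - 1.0274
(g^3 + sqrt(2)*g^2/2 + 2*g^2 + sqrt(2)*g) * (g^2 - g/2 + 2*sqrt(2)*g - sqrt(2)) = g^5 + 3*g^4/2 + 5*sqrt(2)*g^4/2 + g^3 + 15*sqrt(2)*g^3/4 - 5*sqrt(2)*g^2/2 + 3*g^2 - 2*g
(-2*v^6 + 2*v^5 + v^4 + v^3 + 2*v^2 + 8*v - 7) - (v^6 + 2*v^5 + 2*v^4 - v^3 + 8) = -3*v^6 - v^4 + 2*v^3 + 2*v^2 + 8*v - 15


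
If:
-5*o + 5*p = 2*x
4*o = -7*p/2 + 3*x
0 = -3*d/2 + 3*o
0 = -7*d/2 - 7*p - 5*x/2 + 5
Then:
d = 320/1243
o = 160/1243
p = 460/1243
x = 750/1243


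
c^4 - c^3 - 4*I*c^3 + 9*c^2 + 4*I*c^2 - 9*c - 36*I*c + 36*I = (c - 1)*(c - 4*I)*(c - 3*I)*(c + 3*I)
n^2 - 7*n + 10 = (n - 5)*(n - 2)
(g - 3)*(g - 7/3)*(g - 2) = g^3 - 22*g^2/3 + 53*g/3 - 14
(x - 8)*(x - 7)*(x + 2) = x^3 - 13*x^2 + 26*x + 112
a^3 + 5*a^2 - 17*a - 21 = (a - 3)*(a + 1)*(a + 7)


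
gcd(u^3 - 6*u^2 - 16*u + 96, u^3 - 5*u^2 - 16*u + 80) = u^2 - 16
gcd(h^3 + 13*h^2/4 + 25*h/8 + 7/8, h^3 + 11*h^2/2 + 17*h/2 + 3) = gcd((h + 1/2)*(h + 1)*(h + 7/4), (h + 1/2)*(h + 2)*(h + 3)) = h + 1/2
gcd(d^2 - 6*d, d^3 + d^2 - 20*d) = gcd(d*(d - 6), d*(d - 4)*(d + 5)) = d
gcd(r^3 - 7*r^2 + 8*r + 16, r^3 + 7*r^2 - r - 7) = r + 1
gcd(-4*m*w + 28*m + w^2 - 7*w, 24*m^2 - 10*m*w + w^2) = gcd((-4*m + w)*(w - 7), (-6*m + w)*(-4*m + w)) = -4*m + w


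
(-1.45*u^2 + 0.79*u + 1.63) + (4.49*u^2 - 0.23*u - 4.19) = 3.04*u^2 + 0.56*u - 2.56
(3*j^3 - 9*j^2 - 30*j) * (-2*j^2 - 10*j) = -6*j^5 - 12*j^4 + 150*j^3 + 300*j^2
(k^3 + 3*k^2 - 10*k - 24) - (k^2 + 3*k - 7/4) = k^3 + 2*k^2 - 13*k - 89/4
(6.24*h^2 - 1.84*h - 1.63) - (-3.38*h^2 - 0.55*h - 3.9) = 9.62*h^2 - 1.29*h + 2.27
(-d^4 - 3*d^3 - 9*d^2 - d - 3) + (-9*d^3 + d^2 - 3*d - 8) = -d^4 - 12*d^3 - 8*d^2 - 4*d - 11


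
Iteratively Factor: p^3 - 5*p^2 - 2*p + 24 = (p - 4)*(p^2 - p - 6) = (p - 4)*(p + 2)*(p - 3)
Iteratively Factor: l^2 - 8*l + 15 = (l - 5)*(l - 3)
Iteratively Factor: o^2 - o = (o - 1)*(o)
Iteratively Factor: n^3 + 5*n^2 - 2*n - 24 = (n + 3)*(n^2 + 2*n - 8) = (n + 3)*(n + 4)*(n - 2)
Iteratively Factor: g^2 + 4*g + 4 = (g + 2)*(g + 2)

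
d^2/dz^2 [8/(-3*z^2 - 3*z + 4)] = 48*(3*z^2 + 3*z - 3*(2*z + 1)^2 - 4)/(3*z^2 + 3*z - 4)^3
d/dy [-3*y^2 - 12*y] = -6*y - 12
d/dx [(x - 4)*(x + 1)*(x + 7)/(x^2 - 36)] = (x^4 - 83*x^2 - 232*x + 900)/(x^4 - 72*x^2 + 1296)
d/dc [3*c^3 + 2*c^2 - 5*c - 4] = 9*c^2 + 4*c - 5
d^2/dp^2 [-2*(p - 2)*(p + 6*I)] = -4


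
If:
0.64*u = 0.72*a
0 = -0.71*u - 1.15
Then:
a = -1.44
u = -1.62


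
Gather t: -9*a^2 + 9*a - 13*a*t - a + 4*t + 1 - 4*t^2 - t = -9*a^2 + 8*a - 4*t^2 + t*(3 - 13*a) + 1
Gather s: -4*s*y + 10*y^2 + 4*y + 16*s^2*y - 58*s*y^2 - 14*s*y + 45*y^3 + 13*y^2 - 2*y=16*s^2*y + s*(-58*y^2 - 18*y) + 45*y^3 + 23*y^2 + 2*y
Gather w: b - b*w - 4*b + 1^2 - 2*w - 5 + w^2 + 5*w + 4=-3*b + w^2 + w*(3 - b)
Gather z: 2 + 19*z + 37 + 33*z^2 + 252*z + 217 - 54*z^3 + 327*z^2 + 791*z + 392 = -54*z^3 + 360*z^2 + 1062*z + 648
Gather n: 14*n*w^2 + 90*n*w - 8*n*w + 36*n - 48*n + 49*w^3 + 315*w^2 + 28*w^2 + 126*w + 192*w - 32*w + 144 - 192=n*(14*w^2 + 82*w - 12) + 49*w^3 + 343*w^2 + 286*w - 48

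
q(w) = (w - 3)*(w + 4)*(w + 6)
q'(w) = (w - 3)*(w + 4) + (w - 3)*(w + 6) + (w + 4)*(w + 6) = 3*w^2 + 14*w - 6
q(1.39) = -64.13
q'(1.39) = 19.26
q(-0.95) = -60.84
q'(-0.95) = -16.59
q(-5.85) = 2.46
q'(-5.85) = 14.77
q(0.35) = -73.20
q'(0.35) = -0.73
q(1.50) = -61.88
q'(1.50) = 21.75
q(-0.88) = -61.98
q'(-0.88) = -16.00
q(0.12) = -72.62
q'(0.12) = -4.28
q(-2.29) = -33.56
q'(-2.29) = -22.33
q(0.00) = -72.00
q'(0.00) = -6.00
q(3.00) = 0.00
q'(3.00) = 63.00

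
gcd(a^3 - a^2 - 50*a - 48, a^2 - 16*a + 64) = a - 8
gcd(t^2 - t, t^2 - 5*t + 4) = t - 1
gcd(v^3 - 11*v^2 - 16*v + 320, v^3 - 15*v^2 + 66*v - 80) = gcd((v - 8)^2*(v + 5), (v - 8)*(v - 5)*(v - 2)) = v - 8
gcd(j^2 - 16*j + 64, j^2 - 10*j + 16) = j - 8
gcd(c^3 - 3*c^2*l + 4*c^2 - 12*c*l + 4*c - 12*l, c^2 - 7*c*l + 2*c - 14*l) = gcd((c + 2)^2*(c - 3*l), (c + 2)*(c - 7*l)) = c + 2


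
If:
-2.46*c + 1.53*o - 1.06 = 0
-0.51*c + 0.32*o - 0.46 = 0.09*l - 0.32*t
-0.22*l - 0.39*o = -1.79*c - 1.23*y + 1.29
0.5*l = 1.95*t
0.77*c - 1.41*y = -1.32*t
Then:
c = 2.03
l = -28.83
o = 3.96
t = -7.39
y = -5.81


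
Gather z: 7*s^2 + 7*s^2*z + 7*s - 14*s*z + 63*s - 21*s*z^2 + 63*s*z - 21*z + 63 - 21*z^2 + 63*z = 7*s^2 + 70*s + z^2*(-21*s - 21) + z*(7*s^2 + 49*s + 42) + 63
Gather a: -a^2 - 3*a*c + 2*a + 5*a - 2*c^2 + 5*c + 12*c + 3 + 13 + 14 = -a^2 + a*(7 - 3*c) - 2*c^2 + 17*c + 30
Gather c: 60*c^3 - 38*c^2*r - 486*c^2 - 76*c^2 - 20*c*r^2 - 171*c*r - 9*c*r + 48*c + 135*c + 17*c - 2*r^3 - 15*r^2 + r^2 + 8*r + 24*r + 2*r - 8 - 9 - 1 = 60*c^3 + c^2*(-38*r - 562) + c*(-20*r^2 - 180*r + 200) - 2*r^3 - 14*r^2 + 34*r - 18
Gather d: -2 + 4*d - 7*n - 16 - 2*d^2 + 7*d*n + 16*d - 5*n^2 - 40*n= -2*d^2 + d*(7*n + 20) - 5*n^2 - 47*n - 18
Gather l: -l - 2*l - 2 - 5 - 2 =-3*l - 9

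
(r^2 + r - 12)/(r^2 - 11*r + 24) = (r + 4)/(r - 8)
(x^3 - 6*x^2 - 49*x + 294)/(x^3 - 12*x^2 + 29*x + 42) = (x + 7)/(x + 1)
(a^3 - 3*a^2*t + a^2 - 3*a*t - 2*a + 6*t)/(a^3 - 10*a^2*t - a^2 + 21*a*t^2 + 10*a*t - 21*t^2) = (-a - 2)/(-a + 7*t)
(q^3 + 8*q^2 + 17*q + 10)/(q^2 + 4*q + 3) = (q^2 + 7*q + 10)/(q + 3)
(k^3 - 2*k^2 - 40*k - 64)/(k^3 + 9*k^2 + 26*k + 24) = (k - 8)/(k + 3)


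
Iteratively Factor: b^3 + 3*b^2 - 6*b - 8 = (b - 2)*(b^2 + 5*b + 4) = (b - 2)*(b + 1)*(b + 4)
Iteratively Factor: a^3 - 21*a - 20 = (a + 4)*(a^2 - 4*a - 5) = (a - 5)*(a + 4)*(a + 1)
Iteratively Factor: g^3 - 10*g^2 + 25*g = (g - 5)*(g^2 - 5*g) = g*(g - 5)*(g - 5)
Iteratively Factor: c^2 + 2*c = (c + 2)*(c)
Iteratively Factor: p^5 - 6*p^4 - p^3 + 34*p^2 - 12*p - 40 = (p + 1)*(p^4 - 7*p^3 + 6*p^2 + 28*p - 40) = (p - 2)*(p + 1)*(p^3 - 5*p^2 - 4*p + 20) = (p - 2)*(p + 1)*(p + 2)*(p^2 - 7*p + 10) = (p - 2)^2*(p + 1)*(p + 2)*(p - 5)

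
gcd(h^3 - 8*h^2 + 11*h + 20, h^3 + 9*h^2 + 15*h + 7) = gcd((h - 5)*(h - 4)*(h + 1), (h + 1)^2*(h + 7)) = h + 1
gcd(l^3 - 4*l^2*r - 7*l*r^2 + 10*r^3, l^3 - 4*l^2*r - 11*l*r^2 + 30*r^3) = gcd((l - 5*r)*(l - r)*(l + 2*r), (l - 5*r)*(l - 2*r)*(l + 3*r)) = -l + 5*r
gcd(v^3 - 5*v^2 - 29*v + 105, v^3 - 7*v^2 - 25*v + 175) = v^2 - 2*v - 35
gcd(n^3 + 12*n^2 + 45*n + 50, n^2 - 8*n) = 1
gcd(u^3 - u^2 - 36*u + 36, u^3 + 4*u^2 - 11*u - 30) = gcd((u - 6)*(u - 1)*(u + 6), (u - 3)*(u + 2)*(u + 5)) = 1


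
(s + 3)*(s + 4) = s^2 + 7*s + 12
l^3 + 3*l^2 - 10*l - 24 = (l - 3)*(l + 2)*(l + 4)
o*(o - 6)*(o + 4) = o^3 - 2*o^2 - 24*o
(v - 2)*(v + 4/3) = v^2 - 2*v/3 - 8/3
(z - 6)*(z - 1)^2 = z^3 - 8*z^2 + 13*z - 6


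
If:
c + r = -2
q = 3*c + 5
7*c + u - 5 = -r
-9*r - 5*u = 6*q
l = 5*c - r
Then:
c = 47/21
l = 108/7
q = 82/7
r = -89/21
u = -45/7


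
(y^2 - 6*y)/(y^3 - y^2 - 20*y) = (6 - y)/(-y^2 + y + 20)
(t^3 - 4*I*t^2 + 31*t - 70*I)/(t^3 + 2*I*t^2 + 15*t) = (t^2 - 9*I*t - 14)/(t*(t - 3*I))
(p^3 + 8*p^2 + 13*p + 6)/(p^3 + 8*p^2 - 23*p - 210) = (p^2 + 2*p + 1)/(p^2 + 2*p - 35)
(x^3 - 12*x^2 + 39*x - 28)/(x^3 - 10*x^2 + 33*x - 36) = (x^2 - 8*x + 7)/(x^2 - 6*x + 9)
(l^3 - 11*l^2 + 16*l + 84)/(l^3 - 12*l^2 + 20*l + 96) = (l - 7)/(l - 8)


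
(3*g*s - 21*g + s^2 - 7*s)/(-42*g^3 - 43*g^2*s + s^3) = (-3*g*s + 21*g - s^2 + 7*s)/(42*g^3 + 43*g^2*s - s^3)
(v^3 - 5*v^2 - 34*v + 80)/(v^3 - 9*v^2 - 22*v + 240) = (v - 2)/(v - 6)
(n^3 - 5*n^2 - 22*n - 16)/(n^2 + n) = n - 6 - 16/n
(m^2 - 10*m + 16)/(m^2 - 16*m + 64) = (m - 2)/(m - 8)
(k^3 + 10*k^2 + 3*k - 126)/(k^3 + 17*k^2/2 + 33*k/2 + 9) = 2*(k^2 + 4*k - 21)/(2*k^2 + 5*k + 3)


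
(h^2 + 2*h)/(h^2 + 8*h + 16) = h*(h + 2)/(h^2 + 8*h + 16)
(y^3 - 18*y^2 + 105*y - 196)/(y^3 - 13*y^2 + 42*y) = (y^2 - 11*y + 28)/(y*(y - 6))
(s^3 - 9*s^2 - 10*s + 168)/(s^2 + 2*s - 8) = (s^2 - 13*s + 42)/(s - 2)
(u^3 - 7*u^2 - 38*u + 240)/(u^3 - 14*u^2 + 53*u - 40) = (u + 6)/(u - 1)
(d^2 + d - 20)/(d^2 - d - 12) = (d + 5)/(d + 3)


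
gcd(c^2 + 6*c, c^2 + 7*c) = c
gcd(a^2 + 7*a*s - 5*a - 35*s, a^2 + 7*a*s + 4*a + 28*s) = a + 7*s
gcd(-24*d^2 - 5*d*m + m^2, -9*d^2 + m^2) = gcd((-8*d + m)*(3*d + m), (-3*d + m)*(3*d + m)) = 3*d + m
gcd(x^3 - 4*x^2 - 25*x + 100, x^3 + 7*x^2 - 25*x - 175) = x^2 - 25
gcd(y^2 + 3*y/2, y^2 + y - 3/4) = y + 3/2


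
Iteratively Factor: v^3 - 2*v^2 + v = (v)*(v^2 - 2*v + 1) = v*(v - 1)*(v - 1)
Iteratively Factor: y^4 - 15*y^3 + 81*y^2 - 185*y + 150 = (y - 2)*(y^3 - 13*y^2 + 55*y - 75) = (y - 5)*(y - 2)*(y^2 - 8*y + 15) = (y - 5)*(y - 3)*(y - 2)*(y - 5)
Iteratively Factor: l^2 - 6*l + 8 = (l - 2)*(l - 4)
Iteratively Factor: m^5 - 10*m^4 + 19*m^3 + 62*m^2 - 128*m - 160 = (m + 2)*(m^4 - 12*m^3 + 43*m^2 - 24*m - 80) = (m - 4)*(m + 2)*(m^3 - 8*m^2 + 11*m + 20) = (m - 5)*(m - 4)*(m + 2)*(m^2 - 3*m - 4) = (m - 5)*(m - 4)^2*(m + 2)*(m + 1)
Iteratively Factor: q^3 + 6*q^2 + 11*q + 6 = (q + 2)*(q^2 + 4*q + 3) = (q + 1)*(q + 2)*(q + 3)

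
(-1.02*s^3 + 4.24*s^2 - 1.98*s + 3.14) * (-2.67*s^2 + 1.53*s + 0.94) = 2.7234*s^5 - 12.8814*s^4 + 10.815*s^3 - 7.4276*s^2 + 2.943*s + 2.9516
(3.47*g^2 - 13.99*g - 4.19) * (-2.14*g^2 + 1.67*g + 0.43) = -7.4258*g^4 + 35.7335*g^3 - 12.9046*g^2 - 13.013*g - 1.8017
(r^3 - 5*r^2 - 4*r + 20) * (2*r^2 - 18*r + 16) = 2*r^5 - 28*r^4 + 98*r^3 + 32*r^2 - 424*r + 320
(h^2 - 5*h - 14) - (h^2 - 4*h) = -h - 14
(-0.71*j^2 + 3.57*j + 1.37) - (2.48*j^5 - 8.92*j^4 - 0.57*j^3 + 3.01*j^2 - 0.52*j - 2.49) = -2.48*j^5 + 8.92*j^4 + 0.57*j^3 - 3.72*j^2 + 4.09*j + 3.86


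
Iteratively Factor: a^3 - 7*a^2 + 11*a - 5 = (a - 1)*(a^2 - 6*a + 5) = (a - 1)^2*(a - 5)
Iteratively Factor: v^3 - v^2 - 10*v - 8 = (v + 2)*(v^2 - 3*v - 4) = (v + 1)*(v + 2)*(v - 4)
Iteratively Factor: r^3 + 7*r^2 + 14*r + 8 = (r + 1)*(r^2 + 6*r + 8) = (r + 1)*(r + 4)*(r + 2)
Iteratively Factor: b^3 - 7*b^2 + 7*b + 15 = (b - 3)*(b^2 - 4*b - 5) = (b - 5)*(b - 3)*(b + 1)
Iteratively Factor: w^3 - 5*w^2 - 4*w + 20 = (w - 5)*(w^2 - 4) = (w - 5)*(w - 2)*(w + 2)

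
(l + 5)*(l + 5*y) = l^2 + 5*l*y + 5*l + 25*y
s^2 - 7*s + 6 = (s - 6)*(s - 1)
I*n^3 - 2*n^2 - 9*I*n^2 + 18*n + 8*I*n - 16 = (n - 8)*(n + 2*I)*(I*n - I)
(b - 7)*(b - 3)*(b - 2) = b^3 - 12*b^2 + 41*b - 42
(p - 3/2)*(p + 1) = p^2 - p/2 - 3/2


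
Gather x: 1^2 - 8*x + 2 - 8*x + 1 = 4 - 16*x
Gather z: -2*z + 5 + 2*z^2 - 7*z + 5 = 2*z^2 - 9*z + 10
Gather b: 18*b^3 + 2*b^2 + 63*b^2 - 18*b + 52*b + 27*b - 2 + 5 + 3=18*b^3 + 65*b^2 + 61*b + 6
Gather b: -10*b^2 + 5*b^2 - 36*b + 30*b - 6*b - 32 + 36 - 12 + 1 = -5*b^2 - 12*b - 7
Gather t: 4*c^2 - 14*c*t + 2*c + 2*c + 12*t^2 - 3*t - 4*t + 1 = 4*c^2 + 4*c + 12*t^2 + t*(-14*c - 7) + 1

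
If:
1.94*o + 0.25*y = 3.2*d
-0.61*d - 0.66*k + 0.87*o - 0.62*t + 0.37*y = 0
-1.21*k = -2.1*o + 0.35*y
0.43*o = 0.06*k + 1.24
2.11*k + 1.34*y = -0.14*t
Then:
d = 1.38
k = 14.36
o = 4.89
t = -21.91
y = -20.33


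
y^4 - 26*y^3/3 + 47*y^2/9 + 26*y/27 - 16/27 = (y - 8)*(y - 2/3)*(y - 1/3)*(y + 1/3)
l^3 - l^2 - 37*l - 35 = (l - 7)*(l + 1)*(l + 5)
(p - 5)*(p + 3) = p^2 - 2*p - 15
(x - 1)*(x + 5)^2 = x^3 + 9*x^2 + 15*x - 25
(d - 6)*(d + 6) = d^2 - 36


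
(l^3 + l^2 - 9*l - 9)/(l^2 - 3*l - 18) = (l^2 - 2*l - 3)/(l - 6)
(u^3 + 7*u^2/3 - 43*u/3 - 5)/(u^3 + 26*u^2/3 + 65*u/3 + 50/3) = (3*u^2 - 8*u - 3)/(3*u^2 + 11*u + 10)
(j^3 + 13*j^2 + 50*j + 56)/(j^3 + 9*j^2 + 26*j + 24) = (j + 7)/(j + 3)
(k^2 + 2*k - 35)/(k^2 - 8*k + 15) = (k + 7)/(k - 3)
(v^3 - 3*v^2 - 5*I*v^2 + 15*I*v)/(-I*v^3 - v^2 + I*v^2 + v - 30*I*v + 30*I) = v*(I*v^2 + v*(5 - 3*I) - 15)/(v^3 - v^2*(1 + I) + v*(30 + I) - 30)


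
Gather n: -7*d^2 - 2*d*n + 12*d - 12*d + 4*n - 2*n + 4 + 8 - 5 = -7*d^2 + n*(2 - 2*d) + 7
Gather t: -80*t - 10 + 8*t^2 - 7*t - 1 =8*t^2 - 87*t - 11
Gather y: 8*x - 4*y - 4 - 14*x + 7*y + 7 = -6*x + 3*y + 3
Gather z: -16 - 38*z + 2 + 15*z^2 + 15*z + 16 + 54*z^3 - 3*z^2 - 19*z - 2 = 54*z^3 + 12*z^2 - 42*z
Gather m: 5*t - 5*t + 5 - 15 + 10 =0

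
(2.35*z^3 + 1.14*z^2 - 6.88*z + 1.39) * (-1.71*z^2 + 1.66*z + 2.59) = -4.0185*z^5 + 1.9516*z^4 + 19.7437*z^3 - 10.8451*z^2 - 15.5118*z + 3.6001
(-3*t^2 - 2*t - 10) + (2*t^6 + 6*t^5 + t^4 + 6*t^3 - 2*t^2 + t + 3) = 2*t^6 + 6*t^5 + t^4 + 6*t^3 - 5*t^2 - t - 7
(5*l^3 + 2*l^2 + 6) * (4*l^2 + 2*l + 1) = 20*l^5 + 18*l^4 + 9*l^3 + 26*l^2 + 12*l + 6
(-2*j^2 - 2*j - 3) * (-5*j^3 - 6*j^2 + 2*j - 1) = 10*j^5 + 22*j^4 + 23*j^3 + 16*j^2 - 4*j + 3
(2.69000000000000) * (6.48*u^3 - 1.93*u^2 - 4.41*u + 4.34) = 17.4312*u^3 - 5.1917*u^2 - 11.8629*u + 11.6746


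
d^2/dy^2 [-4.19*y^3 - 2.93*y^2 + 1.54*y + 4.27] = -25.14*y - 5.86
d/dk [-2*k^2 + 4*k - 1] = 4 - 4*k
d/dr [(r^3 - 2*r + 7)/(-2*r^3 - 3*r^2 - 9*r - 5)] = (-3*r^4 - 26*r^3 + 21*r^2 + 42*r + 73)/(4*r^6 + 12*r^5 + 45*r^4 + 74*r^3 + 111*r^2 + 90*r + 25)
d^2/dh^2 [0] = 0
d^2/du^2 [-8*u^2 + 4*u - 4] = -16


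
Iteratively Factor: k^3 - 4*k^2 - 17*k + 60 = (k - 5)*(k^2 + k - 12) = (k - 5)*(k - 3)*(k + 4)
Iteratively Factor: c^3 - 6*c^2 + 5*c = (c)*(c^2 - 6*c + 5) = c*(c - 5)*(c - 1)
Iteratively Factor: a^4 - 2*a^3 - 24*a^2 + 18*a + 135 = (a - 5)*(a^3 + 3*a^2 - 9*a - 27) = (a - 5)*(a + 3)*(a^2 - 9) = (a - 5)*(a - 3)*(a + 3)*(a + 3)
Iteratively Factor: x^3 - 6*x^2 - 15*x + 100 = (x + 4)*(x^2 - 10*x + 25) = (x - 5)*(x + 4)*(x - 5)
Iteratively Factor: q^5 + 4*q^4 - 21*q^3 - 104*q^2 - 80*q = (q + 4)*(q^4 - 21*q^2 - 20*q) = q*(q + 4)*(q^3 - 21*q - 20) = q*(q - 5)*(q + 4)*(q^2 + 5*q + 4) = q*(q - 5)*(q + 4)^2*(q + 1)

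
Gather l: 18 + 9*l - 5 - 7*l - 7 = 2*l + 6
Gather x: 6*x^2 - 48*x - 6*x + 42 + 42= 6*x^2 - 54*x + 84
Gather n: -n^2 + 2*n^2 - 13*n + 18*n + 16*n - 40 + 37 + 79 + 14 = n^2 + 21*n + 90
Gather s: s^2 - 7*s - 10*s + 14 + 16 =s^2 - 17*s + 30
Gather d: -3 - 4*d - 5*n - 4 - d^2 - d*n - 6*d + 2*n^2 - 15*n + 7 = -d^2 + d*(-n - 10) + 2*n^2 - 20*n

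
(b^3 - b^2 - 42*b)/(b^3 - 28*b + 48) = b*(b - 7)/(b^2 - 6*b + 8)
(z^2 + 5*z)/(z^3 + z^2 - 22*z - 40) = z*(z + 5)/(z^3 + z^2 - 22*z - 40)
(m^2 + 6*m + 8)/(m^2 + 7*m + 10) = (m + 4)/(m + 5)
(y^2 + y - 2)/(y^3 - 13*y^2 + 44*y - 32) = (y + 2)/(y^2 - 12*y + 32)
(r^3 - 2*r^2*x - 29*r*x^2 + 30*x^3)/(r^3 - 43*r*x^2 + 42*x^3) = (r + 5*x)/(r + 7*x)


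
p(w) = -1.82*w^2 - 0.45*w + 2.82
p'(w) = -3.64*w - 0.45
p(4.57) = -37.25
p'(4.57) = -17.08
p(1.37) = -1.21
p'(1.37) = -5.44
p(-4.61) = -33.78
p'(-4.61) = 16.33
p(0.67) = 1.70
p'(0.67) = -2.89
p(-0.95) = 1.60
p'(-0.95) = 3.01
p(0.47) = 2.21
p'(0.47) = -2.16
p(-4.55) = -32.81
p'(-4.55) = 16.11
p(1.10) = 0.12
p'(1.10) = -4.45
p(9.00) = -148.65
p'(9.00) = -33.21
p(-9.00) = -140.55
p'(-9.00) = 32.31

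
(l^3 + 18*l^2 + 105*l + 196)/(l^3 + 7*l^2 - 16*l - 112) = (l + 7)/(l - 4)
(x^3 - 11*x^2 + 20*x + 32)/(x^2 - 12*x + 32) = x + 1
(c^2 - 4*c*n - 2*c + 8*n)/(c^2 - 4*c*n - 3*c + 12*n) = (c - 2)/(c - 3)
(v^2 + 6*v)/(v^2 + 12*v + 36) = v/(v + 6)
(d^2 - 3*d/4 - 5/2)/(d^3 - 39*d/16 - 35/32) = 8*(d - 2)/(8*d^2 - 10*d - 7)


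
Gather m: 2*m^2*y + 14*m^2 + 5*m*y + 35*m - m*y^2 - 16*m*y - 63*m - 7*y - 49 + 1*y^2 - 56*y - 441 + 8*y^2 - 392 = m^2*(2*y + 14) + m*(-y^2 - 11*y - 28) + 9*y^2 - 63*y - 882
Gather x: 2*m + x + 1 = 2*m + x + 1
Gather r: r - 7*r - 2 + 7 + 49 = 54 - 6*r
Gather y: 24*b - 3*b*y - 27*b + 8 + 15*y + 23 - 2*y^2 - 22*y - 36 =-3*b - 2*y^2 + y*(-3*b - 7) - 5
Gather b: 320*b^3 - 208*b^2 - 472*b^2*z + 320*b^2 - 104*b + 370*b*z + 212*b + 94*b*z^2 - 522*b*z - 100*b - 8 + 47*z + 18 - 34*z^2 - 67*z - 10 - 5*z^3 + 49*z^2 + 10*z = 320*b^3 + b^2*(112 - 472*z) + b*(94*z^2 - 152*z + 8) - 5*z^3 + 15*z^2 - 10*z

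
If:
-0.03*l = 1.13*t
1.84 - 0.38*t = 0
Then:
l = -182.39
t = 4.84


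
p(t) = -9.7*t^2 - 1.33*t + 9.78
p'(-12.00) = 231.47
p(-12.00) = -1371.06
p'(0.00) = -1.33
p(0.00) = 9.78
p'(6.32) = -123.94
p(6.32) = -386.07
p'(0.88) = -18.40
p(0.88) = 1.10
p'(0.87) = -18.21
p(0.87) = 1.28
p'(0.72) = -15.30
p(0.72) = 3.79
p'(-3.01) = 57.06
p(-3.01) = -74.10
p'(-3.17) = 60.17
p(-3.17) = -83.48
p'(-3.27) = 62.11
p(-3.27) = -89.59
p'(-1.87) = 34.95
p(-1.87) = -21.65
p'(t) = -19.4*t - 1.33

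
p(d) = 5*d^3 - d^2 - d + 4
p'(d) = 15*d^2 - 2*d - 1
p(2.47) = 70.78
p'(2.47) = 85.57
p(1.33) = 12.66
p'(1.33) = 22.87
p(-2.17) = -49.63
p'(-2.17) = 73.97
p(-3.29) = -181.59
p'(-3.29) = 167.94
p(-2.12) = -46.02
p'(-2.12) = 70.66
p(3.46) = 195.68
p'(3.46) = 171.65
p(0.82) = 5.26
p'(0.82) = 7.45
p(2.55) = 77.85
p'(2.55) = 91.44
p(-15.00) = -17081.00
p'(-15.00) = 3404.00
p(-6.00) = -1106.00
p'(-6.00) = 551.00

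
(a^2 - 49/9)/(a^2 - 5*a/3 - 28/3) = (a - 7/3)/(a - 4)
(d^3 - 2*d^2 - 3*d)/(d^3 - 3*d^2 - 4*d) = (d - 3)/(d - 4)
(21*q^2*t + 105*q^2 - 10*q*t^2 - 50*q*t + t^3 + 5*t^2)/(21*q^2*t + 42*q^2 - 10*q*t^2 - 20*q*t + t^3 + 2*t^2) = (t + 5)/(t + 2)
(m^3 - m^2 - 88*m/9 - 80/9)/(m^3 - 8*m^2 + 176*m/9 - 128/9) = (9*m^2 + 27*m + 20)/(9*m^2 - 36*m + 32)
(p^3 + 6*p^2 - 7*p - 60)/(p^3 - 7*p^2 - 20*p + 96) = (p + 5)/(p - 8)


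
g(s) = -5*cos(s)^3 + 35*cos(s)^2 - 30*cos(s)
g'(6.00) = 6.53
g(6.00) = -0.96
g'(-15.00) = -59.72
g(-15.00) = 45.18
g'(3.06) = 9.35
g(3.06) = 69.62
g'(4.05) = -62.08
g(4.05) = 32.85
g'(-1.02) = 2.15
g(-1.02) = -6.83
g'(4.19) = -59.50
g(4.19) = 24.30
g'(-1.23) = -7.80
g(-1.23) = -6.30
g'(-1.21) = -6.70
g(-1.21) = -6.45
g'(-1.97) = -54.80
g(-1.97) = 17.24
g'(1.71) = 39.61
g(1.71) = 4.85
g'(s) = 15*sin(s)*cos(s)^2 - 70*sin(s)*cos(s) + 30*sin(s)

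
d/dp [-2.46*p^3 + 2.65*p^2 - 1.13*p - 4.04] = -7.38*p^2 + 5.3*p - 1.13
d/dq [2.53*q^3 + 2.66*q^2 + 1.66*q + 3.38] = 7.59*q^2 + 5.32*q + 1.66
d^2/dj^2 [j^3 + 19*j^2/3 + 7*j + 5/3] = 6*j + 38/3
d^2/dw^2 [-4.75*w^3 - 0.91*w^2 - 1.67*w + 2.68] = -28.5*w - 1.82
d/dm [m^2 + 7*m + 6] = 2*m + 7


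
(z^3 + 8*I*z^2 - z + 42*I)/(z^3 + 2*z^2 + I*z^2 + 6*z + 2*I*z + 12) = (z + 7*I)/(z + 2)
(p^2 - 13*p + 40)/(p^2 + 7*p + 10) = (p^2 - 13*p + 40)/(p^2 + 7*p + 10)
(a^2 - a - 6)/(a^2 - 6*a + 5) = (a^2 - a - 6)/(a^2 - 6*a + 5)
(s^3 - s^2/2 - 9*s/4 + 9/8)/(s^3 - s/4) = (4*s^2 - 9)/(2*s*(2*s + 1))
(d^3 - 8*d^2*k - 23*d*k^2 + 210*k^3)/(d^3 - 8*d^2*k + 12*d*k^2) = (d^2 - 2*d*k - 35*k^2)/(d*(d - 2*k))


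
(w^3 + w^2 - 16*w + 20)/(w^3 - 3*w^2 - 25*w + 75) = (w^2 - 4*w + 4)/(w^2 - 8*w + 15)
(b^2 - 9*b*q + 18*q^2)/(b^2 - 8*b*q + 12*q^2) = (-b + 3*q)/(-b + 2*q)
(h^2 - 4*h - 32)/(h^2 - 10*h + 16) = (h + 4)/(h - 2)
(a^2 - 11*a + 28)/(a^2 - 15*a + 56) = (a - 4)/(a - 8)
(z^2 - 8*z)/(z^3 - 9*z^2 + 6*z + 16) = z/(z^2 - z - 2)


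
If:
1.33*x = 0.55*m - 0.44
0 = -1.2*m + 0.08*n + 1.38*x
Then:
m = 2.41818181818182*x + 0.8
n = 19.0227272727273*x + 12.0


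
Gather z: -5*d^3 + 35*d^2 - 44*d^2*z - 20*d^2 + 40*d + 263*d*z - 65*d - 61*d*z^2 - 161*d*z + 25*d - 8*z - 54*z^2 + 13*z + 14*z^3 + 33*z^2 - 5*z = -5*d^3 + 15*d^2 + 14*z^3 + z^2*(-61*d - 21) + z*(-44*d^2 + 102*d)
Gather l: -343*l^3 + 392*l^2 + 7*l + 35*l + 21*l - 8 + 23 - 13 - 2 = -343*l^3 + 392*l^2 + 63*l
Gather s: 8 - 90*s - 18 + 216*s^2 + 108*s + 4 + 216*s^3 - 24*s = 216*s^3 + 216*s^2 - 6*s - 6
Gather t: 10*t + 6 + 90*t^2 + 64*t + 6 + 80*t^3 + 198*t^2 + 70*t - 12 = 80*t^3 + 288*t^2 + 144*t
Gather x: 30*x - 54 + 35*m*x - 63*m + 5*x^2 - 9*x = -63*m + 5*x^2 + x*(35*m + 21) - 54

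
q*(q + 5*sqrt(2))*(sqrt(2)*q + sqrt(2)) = sqrt(2)*q^3 + sqrt(2)*q^2 + 10*q^2 + 10*q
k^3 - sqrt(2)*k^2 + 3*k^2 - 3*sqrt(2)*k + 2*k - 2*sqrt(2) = (k + 1)*(k + 2)*(k - sqrt(2))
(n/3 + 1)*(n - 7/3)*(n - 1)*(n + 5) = n^4/3 + 14*n^3/9 - 28*n^2/9 - 94*n/9 + 35/3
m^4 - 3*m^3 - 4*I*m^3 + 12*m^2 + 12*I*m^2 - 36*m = m*(m - 3)*(m - 6*I)*(m + 2*I)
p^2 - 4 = (p - 2)*(p + 2)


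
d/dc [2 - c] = -1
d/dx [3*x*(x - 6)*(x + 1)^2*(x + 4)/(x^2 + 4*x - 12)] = 3*(3*x^6 + 16*x^5 - 87*x^4 - 216*x^3 + 796*x^2 + 1200*x + 288)/(x^4 + 8*x^3 - 8*x^2 - 96*x + 144)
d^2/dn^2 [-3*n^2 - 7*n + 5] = -6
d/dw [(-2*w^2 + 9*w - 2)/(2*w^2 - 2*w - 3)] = (-14*w^2 + 20*w - 31)/(4*w^4 - 8*w^3 - 8*w^2 + 12*w + 9)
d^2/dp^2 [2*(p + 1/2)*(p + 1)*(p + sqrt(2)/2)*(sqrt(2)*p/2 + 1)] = 12*sqrt(2)*p^2 + 9*sqrt(2)*p + 18*p + 3*sqrt(2) + 9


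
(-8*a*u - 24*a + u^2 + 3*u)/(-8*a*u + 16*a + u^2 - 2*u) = (u + 3)/(u - 2)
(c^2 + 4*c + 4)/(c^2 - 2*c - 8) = (c + 2)/(c - 4)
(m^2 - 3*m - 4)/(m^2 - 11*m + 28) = (m + 1)/(m - 7)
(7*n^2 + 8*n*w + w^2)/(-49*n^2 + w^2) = (n + w)/(-7*n + w)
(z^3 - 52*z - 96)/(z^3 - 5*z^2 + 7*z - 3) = (z^3 - 52*z - 96)/(z^3 - 5*z^2 + 7*z - 3)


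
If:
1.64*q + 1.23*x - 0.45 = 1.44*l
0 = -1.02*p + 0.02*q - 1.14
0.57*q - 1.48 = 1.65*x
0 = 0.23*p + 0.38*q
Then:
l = -0.12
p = -1.10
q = 0.67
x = -0.67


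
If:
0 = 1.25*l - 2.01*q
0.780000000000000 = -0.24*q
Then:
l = -5.23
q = -3.25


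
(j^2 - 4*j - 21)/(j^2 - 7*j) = (j + 3)/j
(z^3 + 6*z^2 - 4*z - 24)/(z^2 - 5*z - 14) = (z^2 + 4*z - 12)/(z - 7)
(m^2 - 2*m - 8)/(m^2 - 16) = (m + 2)/(m + 4)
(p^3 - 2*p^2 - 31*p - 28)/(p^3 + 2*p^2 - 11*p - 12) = (p - 7)/(p - 3)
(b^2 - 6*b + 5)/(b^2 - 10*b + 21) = (b^2 - 6*b + 5)/(b^2 - 10*b + 21)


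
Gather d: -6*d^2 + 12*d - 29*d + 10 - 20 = -6*d^2 - 17*d - 10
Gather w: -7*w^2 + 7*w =-7*w^2 + 7*w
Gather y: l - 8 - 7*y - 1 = l - 7*y - 9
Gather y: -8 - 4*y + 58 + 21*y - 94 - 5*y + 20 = 12*y - 24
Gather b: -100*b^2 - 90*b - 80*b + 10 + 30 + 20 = -100*b^2 - 170*b + 60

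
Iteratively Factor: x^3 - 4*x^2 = (x)*(x^2 - 4*x) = x^2*(x - 4)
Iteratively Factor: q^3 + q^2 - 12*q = (q - 3)*(q^2 + 4*q) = q*(q - 3)*(q + 4)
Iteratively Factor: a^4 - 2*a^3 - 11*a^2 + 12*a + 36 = (a - 3)*(a^3 + a^2 - 8*a - 12) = (a - 3)*(a + 2)*(a^2 - a - 6) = (a - 3)*(a + 2)^2*(a - 3)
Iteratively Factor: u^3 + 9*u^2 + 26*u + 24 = (u + 2)*(u^2 + 7*u + 12) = (u + 2)*(u + 3)*(u + 4)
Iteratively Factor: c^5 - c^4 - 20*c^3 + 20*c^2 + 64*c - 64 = (c + 4)*(c^4 - 5*c^3 + 20*c - 16) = (c - 1)*(c + 4)*(c^3 - 4*c^2 - 4*c + 16) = (c - 1)*(c + 2)*(c + 4)*(c^2 - 6*c + 8) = (c - 2)*(c - 1)*(c + 2)*(c + 4)*(c - 4)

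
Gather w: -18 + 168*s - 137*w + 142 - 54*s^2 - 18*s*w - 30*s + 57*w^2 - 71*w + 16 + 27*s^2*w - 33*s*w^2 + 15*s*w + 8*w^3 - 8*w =-54*s^2 + 138*s + 8*w^3 + w^2*(57 - 33*s) + w*(27*s^2 - 3*s - 216) + 140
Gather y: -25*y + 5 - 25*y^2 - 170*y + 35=-25*y^2 - 195*y + 40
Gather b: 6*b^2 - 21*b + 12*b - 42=6*b^2 - 9*b - 42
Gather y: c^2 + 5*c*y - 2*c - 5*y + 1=c^2 - 2*c + y*(5*c - 5) + 1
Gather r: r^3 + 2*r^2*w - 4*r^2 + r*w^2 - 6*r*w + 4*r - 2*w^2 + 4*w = r^3 + r^2*(2*w - 4) + r*(w^2 - 6*w + 4) - 2*w^2 + 4*w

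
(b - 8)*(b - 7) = b^2 - 15*b + 56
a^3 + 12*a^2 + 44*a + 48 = (a + 2)*(a + 4)*(a + 6)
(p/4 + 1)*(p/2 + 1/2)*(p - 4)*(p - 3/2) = p^4/8 - p^3/16 - 35*p^2/16 + p + 3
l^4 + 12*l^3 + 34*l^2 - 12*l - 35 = (l - 1)*(l + 1)*(l + 5)*(l + 7)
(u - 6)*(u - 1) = u^2 - 7*u + 6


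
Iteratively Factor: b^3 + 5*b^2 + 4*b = (b + 1)*(b^2 + 4*b) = (b + 1)*(b + 4)*(b)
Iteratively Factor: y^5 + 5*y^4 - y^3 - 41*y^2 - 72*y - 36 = (y - 3)*(y^4 + 8*y^3 + 23*y^2 + 28*y + 12) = (y - 3)*(y + 2)*(y^3 + 6*y^2 + 11*y + 6) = (y - 3)*(y + 1)*(y + 2)*(y^2 + 5*y + 6) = (y - 3)*(y + 1)*(y + 2)^2*(y + 3)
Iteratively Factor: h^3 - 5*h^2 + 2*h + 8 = (h + 1)*(h^2 - 6*h + 8) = (h - 4)*(h + 1)*(h - 2)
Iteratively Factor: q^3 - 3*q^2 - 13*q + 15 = (q - 1)*(q^2 - 2*q - 15) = (q - 5)*(q - 1)*(q + 3)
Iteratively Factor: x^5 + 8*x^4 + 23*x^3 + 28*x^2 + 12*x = (x)*(x^4 + 8*x^3 + 23*x^2 + 28*x + 12) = x*(x + 2)*(x^3 + 6*x^2 + 11*x + 6) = x*(x + 1)*(x + 2)*(x^2 + 5*x + 6) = x*(x + 1)*(x + 2)*(x + 3)*(x + 2)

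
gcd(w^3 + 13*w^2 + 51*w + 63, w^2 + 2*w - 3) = w + 3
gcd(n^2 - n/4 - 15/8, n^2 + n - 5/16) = n + 5/4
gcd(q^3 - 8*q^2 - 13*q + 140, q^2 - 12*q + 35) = q^2 - 12*q + 35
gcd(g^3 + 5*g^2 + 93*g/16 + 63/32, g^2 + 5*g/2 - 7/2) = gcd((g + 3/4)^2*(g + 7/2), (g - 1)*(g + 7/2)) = g + 7/2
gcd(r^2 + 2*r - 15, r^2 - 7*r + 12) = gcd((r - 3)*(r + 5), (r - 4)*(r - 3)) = r - 3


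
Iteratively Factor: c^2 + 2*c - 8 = (c - 2)*(c + 4)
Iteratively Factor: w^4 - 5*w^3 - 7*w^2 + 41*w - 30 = (w + 3)*(w^3 - 8*w^2 + 17*w - 10) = (w - 2)*(w + 3)*(w^2 - 6*w + 5) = (w - 5)*(w - 2)*(w + 3)*(w - 1)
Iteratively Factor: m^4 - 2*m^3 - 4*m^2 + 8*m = (m - 2)*(m^3 - 4*m) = m*(m - 2)*(m^2 - 4) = m*(m - 2)^2*(m + 2)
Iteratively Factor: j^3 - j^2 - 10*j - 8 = (j + 1)*(j^2 - 2*j - 8) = (j + 1)*(j + 2)*(j - 4)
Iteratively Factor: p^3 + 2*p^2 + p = (p)*(p^2 + 2*p + 1) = p*(p + 1)*(p + 1)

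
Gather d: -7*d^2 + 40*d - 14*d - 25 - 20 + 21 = -7*d^2 + 26*d - 24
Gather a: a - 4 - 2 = a - 6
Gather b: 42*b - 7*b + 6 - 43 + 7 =35*b - 30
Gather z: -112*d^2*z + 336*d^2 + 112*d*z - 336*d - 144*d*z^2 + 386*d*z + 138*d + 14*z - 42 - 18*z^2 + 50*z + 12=336*d^2 - 198*d + z^2*(-144*d - 18) + z*(-112*d^2 + 498*d + 64) - 30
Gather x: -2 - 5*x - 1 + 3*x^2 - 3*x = 3*x^2 - 8*x - 3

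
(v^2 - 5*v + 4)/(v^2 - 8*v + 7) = (v - 4)/(v - 7)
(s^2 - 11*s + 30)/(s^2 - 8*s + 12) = (s - 5)/(s - 2)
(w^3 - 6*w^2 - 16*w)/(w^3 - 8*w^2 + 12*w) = (w^2 - 6*w - 16)/(w^2 - 8*w + 12)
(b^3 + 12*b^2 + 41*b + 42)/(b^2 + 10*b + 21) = b + 2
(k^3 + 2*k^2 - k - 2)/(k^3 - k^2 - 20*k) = (-k^3 - 2*k^2 + k + 2)/(k*(-k^2 + k + 20))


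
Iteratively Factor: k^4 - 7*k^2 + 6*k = (k - 1)*(k^3 + k^2 - 6*k) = (k - 2)*(k - 1)*(k^2 + 3*k) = k*(k - 2)*(k - 1)*(k + 3)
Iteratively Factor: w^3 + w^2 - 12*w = (w - 3)*(w^2 + 4*w) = w*(w - 3)*(w + 4)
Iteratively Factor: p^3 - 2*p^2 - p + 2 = (p + 1)*(p^2 - 3*p + 2) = (p - 2)*(p + 1)*(p - 1)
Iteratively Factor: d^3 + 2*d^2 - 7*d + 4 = (d - 1)*(d^2 + 3*d - 4) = (d - 1)^2*(d + 4)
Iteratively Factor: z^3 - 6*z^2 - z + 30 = (z - 3)*(z^2 - 3*z - 10) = (z - 5)*(z - 3)*(z + 2)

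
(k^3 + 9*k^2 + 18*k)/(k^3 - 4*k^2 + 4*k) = (k^2 + 9*k + 18)/(k^2 - 4*k + 4)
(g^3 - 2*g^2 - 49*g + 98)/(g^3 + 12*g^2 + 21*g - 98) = (g - 7)/(g + 7)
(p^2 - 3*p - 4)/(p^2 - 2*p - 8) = (p + 1)/(p + 2)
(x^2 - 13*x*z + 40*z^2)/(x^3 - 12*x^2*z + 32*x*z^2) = (x - 5*z)/(x*(x - 4*z))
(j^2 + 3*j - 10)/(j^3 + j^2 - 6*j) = (j + 5)/(j*(j + 3))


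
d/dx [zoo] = 0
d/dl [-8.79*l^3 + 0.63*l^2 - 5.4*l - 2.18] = -26.37*l^2 + 1.26*l - 5.4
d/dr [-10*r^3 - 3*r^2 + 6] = 6*r*(-5*r - 1)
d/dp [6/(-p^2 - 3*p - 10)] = 6*(2*p + 3)/(p^2 + 3*p + 10)^2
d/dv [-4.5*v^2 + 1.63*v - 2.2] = 1.63 - 9.0*v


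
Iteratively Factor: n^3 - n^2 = (n)*(n^2 - n) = n^2*(n - 1)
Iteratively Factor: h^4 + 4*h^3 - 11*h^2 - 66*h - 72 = (h + 3)*(h^3 + h^2 - 14*h - 24) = (h + 3)^2*(h^2 - 2*h - 8) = (h - 4)*(h + 3)^2*(h + 2)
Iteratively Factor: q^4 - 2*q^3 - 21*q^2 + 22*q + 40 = (q - 2)*(q^3 - 21*q - 20) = (q - 2)*(q + 1)*(q^2 - q - 20) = (q - 5)*(q - 2)*(q + 1)*(q + 4)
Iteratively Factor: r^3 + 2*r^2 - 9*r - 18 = (r - 3)*(r^2 + 5*r + 6) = (r - 3)*(r + 3)*(r + 2)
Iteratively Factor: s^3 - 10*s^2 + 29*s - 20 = (s - 5)*(s^2 - 5*s + 4) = (s - 5)*(s - 1)*(s - 4)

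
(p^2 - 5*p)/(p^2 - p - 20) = p/(p + 4)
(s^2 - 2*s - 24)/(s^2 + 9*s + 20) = (s - 6)/(s + 5)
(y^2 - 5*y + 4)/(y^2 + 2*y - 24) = (y - 1)/(y + 6)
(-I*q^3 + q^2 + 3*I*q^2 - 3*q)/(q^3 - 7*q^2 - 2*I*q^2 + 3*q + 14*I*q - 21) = I*q*(3 - q)/(q^2 - q*(7 + 3*I) + 21*I)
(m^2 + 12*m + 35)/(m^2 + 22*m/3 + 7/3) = 3*(m + 5)/(3*m + 1)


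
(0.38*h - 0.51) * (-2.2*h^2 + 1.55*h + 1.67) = -0.836*h^3 + 1.711*h^2 - 0.1559*h - 0.8517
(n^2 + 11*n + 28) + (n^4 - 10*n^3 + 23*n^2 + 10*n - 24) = n^4 - 10*n^3 + 24*n^2 + 21*n + 4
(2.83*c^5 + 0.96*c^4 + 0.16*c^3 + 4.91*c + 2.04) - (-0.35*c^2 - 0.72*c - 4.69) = 2.83*c^5 + 0.96*c^4 + 0.16*c^3 + 0.35*c^2 + 5.63*c + 6.73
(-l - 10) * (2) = -2*l - 20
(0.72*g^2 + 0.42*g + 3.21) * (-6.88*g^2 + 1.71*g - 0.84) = -4.9536*g^4 - 1.6584*g^3 - 21.9714*g^2 + 5.1363*g - 2.6964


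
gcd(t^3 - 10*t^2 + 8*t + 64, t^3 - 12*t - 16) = t^2 - 2*t - 8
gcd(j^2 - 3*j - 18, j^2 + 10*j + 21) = j + 3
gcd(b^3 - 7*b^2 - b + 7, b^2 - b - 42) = b - 7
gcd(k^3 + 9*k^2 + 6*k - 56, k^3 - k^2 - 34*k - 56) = k + 4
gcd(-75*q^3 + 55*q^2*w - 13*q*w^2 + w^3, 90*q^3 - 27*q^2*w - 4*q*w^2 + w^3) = 3*q - w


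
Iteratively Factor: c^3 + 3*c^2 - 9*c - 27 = (c + 3)*(c^2 - 9) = (c + 3)^2*(c - 3)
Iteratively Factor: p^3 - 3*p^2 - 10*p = (p + 2)*(p^2 - 5*p) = (p - 5)*(p + 2)*(p)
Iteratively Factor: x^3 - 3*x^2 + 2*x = (x - 1)*(x^2 - 2*x) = (x - 2)*(x - 1)*(x)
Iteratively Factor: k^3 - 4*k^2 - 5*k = (k + 1)*(k^2 - 5*k) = (k - 5)*(k + 1)*(k)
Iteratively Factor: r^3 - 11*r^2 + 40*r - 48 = (r - 4)*(r^2 - 7*r + 12) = (r - 4)*(r - 3)*(r - 4)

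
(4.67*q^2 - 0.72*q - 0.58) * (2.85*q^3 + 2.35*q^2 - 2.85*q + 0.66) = 13.3095*q^5 + 8.9225*q^4 - 16.6545*q^3 + 3.7712*q^2 + 1.1778*q - 0.3828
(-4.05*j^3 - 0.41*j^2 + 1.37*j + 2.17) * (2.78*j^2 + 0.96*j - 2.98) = -11.259*j^5 - 5.0278*j^4 + 15.484*j^3 + 8.5696*j^2 - 1.9994*j - 6.4666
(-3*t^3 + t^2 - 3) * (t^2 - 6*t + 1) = -3*t^5 + 19*t^4 - 9*t^3 - 2*t^2 + 18*t - 3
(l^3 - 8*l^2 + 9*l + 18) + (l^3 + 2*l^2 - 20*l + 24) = 2*l^3 - 6*l^2 - 11*l + 42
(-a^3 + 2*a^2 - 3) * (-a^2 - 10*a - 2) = a^5 + 8*a^4 - 18*a^3 - a^2 + 30*a + 6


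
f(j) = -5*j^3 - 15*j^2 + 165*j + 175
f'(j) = -15*j^2 - 30*j + 165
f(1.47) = 369.25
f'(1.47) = 88.49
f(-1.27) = -48.50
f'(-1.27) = 178.91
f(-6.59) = -132.82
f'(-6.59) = -288.72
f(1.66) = 384.69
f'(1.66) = 73.87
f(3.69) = 328.39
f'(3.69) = -149.94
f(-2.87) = -303.90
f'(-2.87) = 127.55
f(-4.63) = -414.24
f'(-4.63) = -17.65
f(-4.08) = -408.31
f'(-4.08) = 37.70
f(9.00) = -3200.00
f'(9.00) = -1320.00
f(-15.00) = 11200.00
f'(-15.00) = -2760.00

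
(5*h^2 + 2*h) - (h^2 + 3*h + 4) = 4*h^2 - h - 4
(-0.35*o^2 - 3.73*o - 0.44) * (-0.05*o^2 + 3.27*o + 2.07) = 0.0175*o^4 - 0.958*o^3 - 12.8996*o^2 - 9.1599*o - 0.9108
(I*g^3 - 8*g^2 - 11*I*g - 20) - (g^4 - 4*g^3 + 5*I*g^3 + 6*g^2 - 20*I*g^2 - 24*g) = -g^4 + 4*g^3 - 4*I*g^3 - 14*g^2 + 20*I*g^2 + 24*g - 11*I*g - 20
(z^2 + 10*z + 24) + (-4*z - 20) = z^2 + 6*z + 4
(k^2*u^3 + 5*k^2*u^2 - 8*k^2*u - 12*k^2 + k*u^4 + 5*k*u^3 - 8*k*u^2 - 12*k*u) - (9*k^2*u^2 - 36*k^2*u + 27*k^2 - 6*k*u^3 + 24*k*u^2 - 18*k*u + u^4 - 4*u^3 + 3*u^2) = k^2*u^3 - 4*k^2*u^2 + 28*k^2*u - 39*k^2 + k*u^4 + 11*k*u^3 - 32*k*u^2 + 6*k*u - u^4 + 4*u^3 - 3*u^2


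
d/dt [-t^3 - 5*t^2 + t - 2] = -3*t^2 - 10*t + 1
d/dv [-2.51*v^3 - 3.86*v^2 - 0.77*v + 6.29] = -7.53*v^2 - 7.72*v - 0.77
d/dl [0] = 0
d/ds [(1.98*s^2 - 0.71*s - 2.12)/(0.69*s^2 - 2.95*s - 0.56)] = (-5.3511*s^2 + 0.708*s - 5.8564)/(0.4761*s^4 - 4.071*s^3 + 7.9297*s^2 + 3.304*s + 0.3136)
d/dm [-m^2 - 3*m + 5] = -2*m - 3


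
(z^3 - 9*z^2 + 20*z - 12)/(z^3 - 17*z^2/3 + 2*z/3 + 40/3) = 3*(z^2 - 7*z + 6)/(3*z^2 - 11*z - 20)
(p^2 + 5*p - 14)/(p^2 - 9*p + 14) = (p + 7)/(p - 7)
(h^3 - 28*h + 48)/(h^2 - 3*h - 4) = (h^2 + 4*h - 12)/(h + 1)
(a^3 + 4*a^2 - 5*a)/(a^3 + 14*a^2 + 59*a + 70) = a*(a - 1)/(a^2 + 9*a + 14)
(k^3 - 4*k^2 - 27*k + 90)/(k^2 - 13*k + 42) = (k^2 + 2*k - 15)/(k - 7)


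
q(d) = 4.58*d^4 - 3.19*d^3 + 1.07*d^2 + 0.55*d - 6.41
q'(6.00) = 3625.99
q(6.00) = 5282.05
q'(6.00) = 3625.99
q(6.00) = 5282.05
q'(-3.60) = -985.92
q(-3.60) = 923.57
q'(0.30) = 0.83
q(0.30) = -6.20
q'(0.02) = 0.59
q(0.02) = -6.40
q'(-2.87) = -517.50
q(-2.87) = 386.97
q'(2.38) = 198.41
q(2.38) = 104.91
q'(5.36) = 2558.19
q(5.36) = 3316.33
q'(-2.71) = -440.15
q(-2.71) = 310.47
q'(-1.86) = -154.43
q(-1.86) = 71.61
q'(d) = 18.32*d^3 - 9.57*d^2 + 2.14*d + 0.55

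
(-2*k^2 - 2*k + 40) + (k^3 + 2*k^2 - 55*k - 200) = k^3 - 57*k - 160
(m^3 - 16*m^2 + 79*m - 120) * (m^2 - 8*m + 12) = m^5 - 24*m^4 + 219*m^3 - 944*m^2 + 1908*m - 1440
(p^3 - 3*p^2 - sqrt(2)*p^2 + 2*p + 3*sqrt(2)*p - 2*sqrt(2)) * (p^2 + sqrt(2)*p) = p^5 - 3*p^4 + 6*p^2 - 4*p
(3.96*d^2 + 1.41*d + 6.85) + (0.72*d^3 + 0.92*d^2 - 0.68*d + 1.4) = 0.72*d^3 + 4.88*d^2 + 0.73*d + 8.25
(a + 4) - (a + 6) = -2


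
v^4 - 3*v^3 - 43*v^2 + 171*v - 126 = (v - 6)*(v - 3)*(v - 1)*(v + 7)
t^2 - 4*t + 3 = (t - 3)*(t - 1)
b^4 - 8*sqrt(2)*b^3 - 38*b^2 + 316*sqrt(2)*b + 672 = (b - 7*sqrt(2))*(b - 6*sqrt(2))*(b + sqrt(2))*(b + 4*sqrt(2))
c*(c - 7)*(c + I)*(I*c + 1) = I*c^4 - 7*I*c^3 + I*c^2 - 7*I*c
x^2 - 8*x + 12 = (x - 6)*(x - 2)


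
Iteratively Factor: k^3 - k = (k)*(k^2 - 1) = k*(k + 1)*(k - 1)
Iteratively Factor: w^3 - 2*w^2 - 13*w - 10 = (w + 1)*(w^2 - 3*w - 10) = (w - 5)*(w + 1)*(w + 2)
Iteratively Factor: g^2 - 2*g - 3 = (g + 1)*(g - 3)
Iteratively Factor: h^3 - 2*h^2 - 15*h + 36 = (h - 3)*(h^2 + h - 12) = (h - 3)^2*(h + 4)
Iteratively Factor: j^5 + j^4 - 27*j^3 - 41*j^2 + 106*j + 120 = (j - 5)*(j^4 + 6*j^3 + 3*j^2 - 26*j - 24) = (j - 5)*(j + 1)*(j^3 + 5*j^2 - 2*j - 24) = (j - 5)*(j + 1)*(j + 3)*(j^2 + 2*j - 8) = (j - 5)*(j - 2)*(j + 1)*(j + 3)*(j + 4)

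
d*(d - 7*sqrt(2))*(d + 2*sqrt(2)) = d^3 - 5*sqrt(2)*d^2 - 28*d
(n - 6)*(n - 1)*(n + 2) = n^3 - 5*n^2 - 8*n + 12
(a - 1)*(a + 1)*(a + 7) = a^3 + 7*a^2 - a - 7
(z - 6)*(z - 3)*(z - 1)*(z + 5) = z^4 - 5*z^3 - 23*z^2 + 117*z - 90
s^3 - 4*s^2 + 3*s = s*(s - 3)*(s - 1)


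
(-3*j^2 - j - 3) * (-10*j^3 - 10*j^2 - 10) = 30*j^5 + 40*j^4 + 40*j^3 + 60*j^2 + 10*j + 30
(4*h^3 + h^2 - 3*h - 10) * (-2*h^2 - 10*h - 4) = -8*h^5 - 42*h^4 - 20*h^3 + 46*h^2 + 112*h + 40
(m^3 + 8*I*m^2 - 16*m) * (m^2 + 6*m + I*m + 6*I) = m^5 + 6*m^4 + 9*I*m^4 - 24*m^3 + 54*I*m^3 - 144*m^2 - 16*I*m^2 - 96*I*m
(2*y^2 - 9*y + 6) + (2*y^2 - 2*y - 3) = 4*y^2 - 11*y + 3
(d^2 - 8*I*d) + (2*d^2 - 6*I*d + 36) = 3*d^2 - 14*I*d + 36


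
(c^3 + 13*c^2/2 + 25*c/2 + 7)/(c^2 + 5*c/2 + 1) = (2*c^2 + 9*c + 7)/(2*c + 1)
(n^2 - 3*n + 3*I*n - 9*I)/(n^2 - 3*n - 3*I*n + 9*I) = (n + 3*I)/(n - 3*I)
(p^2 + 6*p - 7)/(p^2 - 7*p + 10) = (p^2 + 6*p - 7)/(p^2 - 7*p + 10)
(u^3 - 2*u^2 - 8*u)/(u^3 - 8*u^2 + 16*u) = (u + 2)/(u - 4)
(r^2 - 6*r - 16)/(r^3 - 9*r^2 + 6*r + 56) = (r - 8)/(r^2 - 11*r + 28)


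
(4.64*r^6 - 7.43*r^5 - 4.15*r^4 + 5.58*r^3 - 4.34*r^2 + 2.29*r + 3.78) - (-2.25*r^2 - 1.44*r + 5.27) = 4.64*r^6 - 7.43*r^5 - 4.15*r^4 + 5.58*r^3 - 2.09*r^2 + 3.73*r - 1.49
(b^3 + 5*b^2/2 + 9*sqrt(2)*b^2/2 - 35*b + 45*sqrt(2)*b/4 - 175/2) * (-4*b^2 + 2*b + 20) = -4*b^5 - 18*sqrt(2)*b^4 - 8*b^4 - 36*sqrt(2)*b^3 + 165*b^3 + 225*sqrt(2)*b^2/2 + 330*b^2 - 875*b + 225*sqrt(2)*b - 1750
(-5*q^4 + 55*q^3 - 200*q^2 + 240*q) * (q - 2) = -5*q^5 + 65*q^4 - 310*q^3 + 640*q^2 - 480*q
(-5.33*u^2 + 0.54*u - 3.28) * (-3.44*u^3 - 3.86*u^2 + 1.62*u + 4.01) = 18.3352*u^5 + 18.7162*u^4 + 0.564199999999998*u^3 - 7.8377*u^2 - 3.1482*u - 13.1528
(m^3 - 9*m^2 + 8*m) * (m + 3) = m^4 - 6*m^3 - 19*m^2 + 24*m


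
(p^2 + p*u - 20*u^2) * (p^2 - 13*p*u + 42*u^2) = p^4 - 12*p^3*u + 9*p^2*u^2 + 302*p*u^3 - 840*u^4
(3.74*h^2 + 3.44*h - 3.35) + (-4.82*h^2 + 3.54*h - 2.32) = -1.08*h^2 + 6.98*h - 5.67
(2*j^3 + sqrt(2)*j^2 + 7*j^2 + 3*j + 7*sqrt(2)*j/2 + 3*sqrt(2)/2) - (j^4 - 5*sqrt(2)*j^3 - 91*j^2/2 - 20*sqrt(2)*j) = -j^4 + 2*j^3 + 5*sqrt(2)*j^3 + sqrt(2)*j^2 + 105*j^2/2 + 3*j + 47*sqrt(2)*j/2 + 3*sqrt(2)/2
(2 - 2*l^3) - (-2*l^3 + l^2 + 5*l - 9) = -l^2 - 5*l + 11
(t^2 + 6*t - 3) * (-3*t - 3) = -3*t^3 - 21*t^2 - 9*t + 9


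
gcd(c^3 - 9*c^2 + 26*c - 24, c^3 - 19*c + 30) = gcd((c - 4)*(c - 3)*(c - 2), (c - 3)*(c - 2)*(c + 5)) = c^2 - 5*c + 6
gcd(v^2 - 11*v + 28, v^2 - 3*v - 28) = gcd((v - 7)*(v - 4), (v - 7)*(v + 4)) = v - 7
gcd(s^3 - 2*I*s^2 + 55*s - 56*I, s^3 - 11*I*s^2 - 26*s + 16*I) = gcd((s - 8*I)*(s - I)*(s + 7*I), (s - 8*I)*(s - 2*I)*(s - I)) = s^2 - 9*I*s - 8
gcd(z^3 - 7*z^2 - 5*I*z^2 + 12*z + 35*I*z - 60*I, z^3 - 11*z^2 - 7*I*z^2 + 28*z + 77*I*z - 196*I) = z - 4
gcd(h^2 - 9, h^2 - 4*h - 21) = h + 3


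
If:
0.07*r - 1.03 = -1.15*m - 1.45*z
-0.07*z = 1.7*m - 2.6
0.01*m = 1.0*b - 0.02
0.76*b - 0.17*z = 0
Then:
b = 0.04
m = 1.52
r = -13.57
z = 0.16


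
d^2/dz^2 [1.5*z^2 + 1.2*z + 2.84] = 3.00000000000000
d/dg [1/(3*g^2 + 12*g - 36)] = 2*(-g - 2)/(3*(g^2 + 4*g - 12)^2)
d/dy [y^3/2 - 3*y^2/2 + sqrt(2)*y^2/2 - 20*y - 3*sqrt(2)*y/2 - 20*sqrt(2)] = 3*y^2/2 - 3*y + sqrt(2)*y - 20 - 3*sqrt(2)/2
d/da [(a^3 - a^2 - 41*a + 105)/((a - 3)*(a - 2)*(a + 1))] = 3*(-a^2 + 22*a - 13)/(a^4 - 2*a^3 - 3*a^2 + 4*a + 4)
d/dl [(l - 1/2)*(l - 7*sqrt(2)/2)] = 2*l - 7*sqrt(2)/2 - 1/2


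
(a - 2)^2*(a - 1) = a^3 - 5*a^2 + 8*a - 4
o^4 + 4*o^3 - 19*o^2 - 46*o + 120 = (o - 3)*(o - 2)*(o + 4)*(o + 5)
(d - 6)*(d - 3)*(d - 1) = d^3 - 10*d^2 + 27*d - 18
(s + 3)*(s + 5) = s^2 + 8*s + 15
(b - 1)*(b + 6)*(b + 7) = b^3 + 12*b^2 + 29*b - 42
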